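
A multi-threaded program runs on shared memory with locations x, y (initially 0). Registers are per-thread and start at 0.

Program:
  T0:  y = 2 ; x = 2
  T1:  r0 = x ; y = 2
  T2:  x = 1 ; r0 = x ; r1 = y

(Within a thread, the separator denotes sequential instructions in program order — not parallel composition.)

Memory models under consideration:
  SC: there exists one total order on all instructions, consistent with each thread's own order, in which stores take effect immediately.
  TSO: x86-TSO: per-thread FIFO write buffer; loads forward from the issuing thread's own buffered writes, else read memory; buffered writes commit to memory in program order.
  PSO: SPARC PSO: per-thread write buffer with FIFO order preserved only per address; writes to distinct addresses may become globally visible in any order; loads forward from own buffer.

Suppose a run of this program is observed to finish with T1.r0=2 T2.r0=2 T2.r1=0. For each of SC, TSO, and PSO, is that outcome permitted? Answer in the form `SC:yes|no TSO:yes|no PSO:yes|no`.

outcome vector order: (T1.r0,T2.r0,T2.r1)
SC (9): 010, 012, 022, 110, 112, 122, 210, 212, 222
TSO (9): 010, 012, 022, 110, 112, 122, 210, 212, 222
PSO (12): 010, 012, 020, 022, 110, 112, 120, 122, 210, 212, 220, 222
target 220 ∈ {PSO}

SC:no TSO:no PSO:yes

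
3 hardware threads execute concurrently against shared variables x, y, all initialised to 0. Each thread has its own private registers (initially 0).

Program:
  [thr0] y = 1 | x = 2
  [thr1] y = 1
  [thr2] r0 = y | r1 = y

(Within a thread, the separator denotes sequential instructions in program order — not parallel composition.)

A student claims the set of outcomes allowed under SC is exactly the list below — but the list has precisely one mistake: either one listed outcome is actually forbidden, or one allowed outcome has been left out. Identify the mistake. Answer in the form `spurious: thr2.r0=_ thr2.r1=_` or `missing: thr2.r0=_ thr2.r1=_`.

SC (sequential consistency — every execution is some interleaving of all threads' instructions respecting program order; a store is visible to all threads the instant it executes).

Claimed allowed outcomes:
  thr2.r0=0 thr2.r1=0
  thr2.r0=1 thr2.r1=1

outcome vector order: (thr2.r0,thr2.r1)
under SC → 0/0 0/1 1/1
SC∖claimed = {0/1}

missing: thr2.r0=0 thr2.r1=1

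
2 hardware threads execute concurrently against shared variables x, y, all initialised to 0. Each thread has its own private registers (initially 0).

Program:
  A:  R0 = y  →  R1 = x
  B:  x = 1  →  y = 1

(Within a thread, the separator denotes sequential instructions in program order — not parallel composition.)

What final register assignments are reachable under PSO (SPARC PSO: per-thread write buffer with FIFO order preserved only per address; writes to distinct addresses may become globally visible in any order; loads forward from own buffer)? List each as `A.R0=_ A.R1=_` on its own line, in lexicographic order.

A.R0=0 A.R1=0
A.R0=0 A.R1=1
A.R0=1 A.R1=0
A.R0=1 A.R1=1

outcome vector order: (A.R0,A.R1)
|PSO outcomes| = 4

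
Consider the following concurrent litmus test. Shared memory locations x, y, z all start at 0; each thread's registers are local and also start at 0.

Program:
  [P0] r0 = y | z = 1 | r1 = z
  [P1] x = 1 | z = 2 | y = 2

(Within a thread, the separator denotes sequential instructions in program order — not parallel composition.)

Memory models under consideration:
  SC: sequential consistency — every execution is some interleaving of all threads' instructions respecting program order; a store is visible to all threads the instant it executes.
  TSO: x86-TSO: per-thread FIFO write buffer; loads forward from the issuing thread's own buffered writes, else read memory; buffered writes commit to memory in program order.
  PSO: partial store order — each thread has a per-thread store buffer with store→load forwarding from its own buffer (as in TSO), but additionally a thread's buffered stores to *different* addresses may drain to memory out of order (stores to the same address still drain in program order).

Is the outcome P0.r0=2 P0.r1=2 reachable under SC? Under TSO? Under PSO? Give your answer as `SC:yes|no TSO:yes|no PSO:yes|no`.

outcome vector order: (P0.r0,P0.r1)
[SC] allowed = {0/1 0/2 2/1}
[TSO] allowed = {0/1 0/2 2/1}
[PSO] allowed = {0/1 0/2 2/1 2/2}
target 2/2 ∈ {PSO}

SC:no TSO:no PSO:yes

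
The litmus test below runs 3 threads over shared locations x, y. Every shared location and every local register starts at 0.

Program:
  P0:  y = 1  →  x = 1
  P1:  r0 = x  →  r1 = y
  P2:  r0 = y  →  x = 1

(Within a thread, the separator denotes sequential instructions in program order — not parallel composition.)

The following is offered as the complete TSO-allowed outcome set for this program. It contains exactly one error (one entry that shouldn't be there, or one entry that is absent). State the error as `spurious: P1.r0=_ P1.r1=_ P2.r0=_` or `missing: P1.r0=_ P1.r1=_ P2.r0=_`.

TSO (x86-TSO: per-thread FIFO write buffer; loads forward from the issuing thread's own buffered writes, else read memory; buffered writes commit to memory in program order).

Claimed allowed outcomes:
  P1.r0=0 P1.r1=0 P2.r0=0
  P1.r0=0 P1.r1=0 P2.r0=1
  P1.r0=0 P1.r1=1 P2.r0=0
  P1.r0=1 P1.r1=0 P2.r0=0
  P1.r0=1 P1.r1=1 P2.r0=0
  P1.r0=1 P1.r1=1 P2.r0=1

missing: P1.r0=0 P1.r1=1 P2.r0=1

outcome vector order: (P1.r0,P1.r1,P2.r0)
under TSO → (0,0,0) (0,0,1) (0,1,0) (0,1,1) (1,0,0) (1,1,0) (1,1,1)
TSO∖claimed = {(0,1,1)}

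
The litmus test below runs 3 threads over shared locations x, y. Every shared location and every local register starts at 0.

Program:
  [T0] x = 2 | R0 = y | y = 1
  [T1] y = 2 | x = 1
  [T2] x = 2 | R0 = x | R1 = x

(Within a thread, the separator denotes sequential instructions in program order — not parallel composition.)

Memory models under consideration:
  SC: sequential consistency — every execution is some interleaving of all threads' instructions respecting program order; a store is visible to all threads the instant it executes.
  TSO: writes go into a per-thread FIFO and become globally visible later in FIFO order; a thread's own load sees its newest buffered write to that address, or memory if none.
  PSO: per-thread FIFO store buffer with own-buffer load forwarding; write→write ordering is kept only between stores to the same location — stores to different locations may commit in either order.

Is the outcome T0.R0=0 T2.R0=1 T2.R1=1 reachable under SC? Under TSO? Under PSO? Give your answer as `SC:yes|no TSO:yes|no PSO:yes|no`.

SC:yes TSO:yes PSO:yes

outcome vector order: (T0.R0,T2.R0,T2.R1)
SC: 7 outcomes — {0/1/1; 0/2/1; 0/2/2; 2/1/1; 2/1/2; 2/2/1; 2/2/2}
TSO: 8 outcomes — {0/1/1; 0/1/2; 0/2/1; 0/2/2; 2/1/1; 2/1/2; 2/2/1; 2/2/2}
PSO: 8 outcomes — {0/1/1; 0/1/2; 0/2/1; 0/2/2; 2/1/1; 2/1/2; 2/2/1; 2/2/2}
target 0/1/1 ∈ {SC,TSO,PSO}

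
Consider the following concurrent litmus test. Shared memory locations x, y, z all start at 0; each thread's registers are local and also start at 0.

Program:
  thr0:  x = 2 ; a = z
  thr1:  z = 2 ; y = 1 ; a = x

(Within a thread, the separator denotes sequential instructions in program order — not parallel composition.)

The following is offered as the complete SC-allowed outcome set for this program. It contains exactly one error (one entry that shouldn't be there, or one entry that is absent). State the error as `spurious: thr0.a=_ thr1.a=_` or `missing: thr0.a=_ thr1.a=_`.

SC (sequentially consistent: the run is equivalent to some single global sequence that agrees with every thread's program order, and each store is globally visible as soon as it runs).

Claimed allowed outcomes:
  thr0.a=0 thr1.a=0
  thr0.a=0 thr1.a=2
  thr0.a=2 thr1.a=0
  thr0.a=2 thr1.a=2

spurious: thr0.a=0 thr1.a=0

outcome vector order: (thr0.a,thr1.a)
SC (3): <0 2>; <2 0>; <2 2>
claimed∖SC = {<0 0>}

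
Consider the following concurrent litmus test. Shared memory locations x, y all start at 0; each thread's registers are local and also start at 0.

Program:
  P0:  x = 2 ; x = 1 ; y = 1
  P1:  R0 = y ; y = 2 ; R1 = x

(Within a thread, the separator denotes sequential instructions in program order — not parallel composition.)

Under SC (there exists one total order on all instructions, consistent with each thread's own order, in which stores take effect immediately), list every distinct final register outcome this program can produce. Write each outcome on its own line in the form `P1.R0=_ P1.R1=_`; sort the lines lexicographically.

P1.R0=0 P1.R1=0
P1.R0=0 P1.R1=1
P1.R0=0 P1.R1=2
P1.R0=1 P1.R1=1

outcome vector order: (P1.R0,P1.R1)
|SC outcomes| = 4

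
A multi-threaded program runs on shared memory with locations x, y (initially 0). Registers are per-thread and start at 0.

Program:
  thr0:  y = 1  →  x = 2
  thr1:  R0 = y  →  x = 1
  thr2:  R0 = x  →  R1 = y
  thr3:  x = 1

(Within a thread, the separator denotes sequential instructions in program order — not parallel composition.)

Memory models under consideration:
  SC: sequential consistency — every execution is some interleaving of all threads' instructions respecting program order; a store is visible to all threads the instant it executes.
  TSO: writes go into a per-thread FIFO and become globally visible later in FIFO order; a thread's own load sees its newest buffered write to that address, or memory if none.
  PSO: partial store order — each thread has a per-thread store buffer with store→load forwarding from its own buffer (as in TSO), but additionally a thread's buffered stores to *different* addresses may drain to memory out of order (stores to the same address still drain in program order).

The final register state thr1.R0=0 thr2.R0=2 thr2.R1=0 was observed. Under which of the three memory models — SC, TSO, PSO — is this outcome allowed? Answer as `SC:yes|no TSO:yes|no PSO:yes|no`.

outcome vector order: (thr1.R0,thr2.R0,thr2.R1)
SC (10): <0 0 0> <0 0 1> <0 1 0> <0 1 1> <0 2 1> <1 0 0> <1 0 1> <1 1 0> <1 1 1> <1 2 1>
TSO (10): <0 0 0> <0 0 1> <0 1 0> <0 1 1> <0 2 1> <1 0 0> <1 0 1> <1 1 0> <1 1 1> <1 2 1>
PSO (12): <0 0 0> <0 0 1> <0 1 0> <0 1 1> <0 2 0> <0 2 1> <1 0 0> <1 0 1> <1 1 0> <1 1 1> <1 2 0> <1 2 1>
target <0 2 0> ∈ {PSO}

SC:no TSO:no PSO:yes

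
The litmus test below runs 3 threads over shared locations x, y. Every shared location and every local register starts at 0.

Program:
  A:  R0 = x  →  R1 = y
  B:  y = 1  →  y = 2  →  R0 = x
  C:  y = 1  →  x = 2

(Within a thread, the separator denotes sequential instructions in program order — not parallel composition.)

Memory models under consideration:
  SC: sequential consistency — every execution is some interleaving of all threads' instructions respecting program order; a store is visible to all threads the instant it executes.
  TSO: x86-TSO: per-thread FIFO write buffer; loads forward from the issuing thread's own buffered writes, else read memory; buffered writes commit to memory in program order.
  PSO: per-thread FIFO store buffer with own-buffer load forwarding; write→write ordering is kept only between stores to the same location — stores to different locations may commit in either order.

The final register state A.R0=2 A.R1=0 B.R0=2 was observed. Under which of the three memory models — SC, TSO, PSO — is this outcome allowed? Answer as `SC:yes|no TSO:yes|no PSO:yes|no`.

SC:no TSO:no PSO:yes

outcome vector order: (A.R0,A.R1,B.R0)
[SC] allowed = {(0,0,0); (0,0,2); (0,1,0); (0,1,2); (0,2,0); (0,2,2); (2,1,0); (2,1,2); (2,2,0); (2,2,2)}
[TSO] allowed = {(0,0,0); (0,0,2); (0,1,0); (0,1,2); (0,2,0); (0,2,2); (2,1,0); (2,1,2); (2,2,0); (2,2,2)}
[PSO] allowed = {(0,0,0); (0,0,2); (0,1,0); (0,1,2); (0,2,0); (0,2,2); (2,0,0); (2,0,2); (2,1,0); (2,1,2); (2,2,0); (2,2,2)}
target (2,0,2) ∈ {PSO}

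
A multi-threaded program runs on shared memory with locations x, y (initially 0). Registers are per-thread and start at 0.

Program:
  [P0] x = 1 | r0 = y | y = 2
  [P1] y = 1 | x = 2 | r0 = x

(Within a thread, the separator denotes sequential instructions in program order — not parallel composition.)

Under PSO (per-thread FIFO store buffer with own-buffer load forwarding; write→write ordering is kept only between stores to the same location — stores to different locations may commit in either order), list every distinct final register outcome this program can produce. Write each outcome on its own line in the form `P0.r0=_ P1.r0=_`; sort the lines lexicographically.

outcome vector order: (P0.r0,P1.r0)
|PSO outcomes| = 4

P0.r0=0 P1.r0=1
P0.r0=0 P1.r0=2
P0.r0=1 P1.r0=1
P0.r0=1 P1.r0=2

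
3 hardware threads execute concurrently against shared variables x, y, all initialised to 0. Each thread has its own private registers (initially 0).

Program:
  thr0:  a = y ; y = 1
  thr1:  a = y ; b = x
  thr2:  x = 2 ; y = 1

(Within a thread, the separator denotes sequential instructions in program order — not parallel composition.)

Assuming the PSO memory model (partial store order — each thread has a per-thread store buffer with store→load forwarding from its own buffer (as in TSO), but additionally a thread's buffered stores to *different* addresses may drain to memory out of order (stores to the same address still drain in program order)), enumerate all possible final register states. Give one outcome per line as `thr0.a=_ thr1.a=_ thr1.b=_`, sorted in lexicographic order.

thr0.a=0 thr1.a=0 thr1.b=0
thr0.a=0 thr1.a=0 thr1.b=2
thr0.a=0 thr1.a=1 thr1.b=0
thr0.a=0 thr1.a=1 thr1.b=2
thr0.a=1 thr1.a=0 thr1.b=0
thr0.a=1 thr1.a=0 thr1.b=2
thr0.a=1 thr1.a=1 thr1.b=0
thr0.a=1 thr1.a=1 thr1.b=2

outcome vector order: (thr0.a,thr1.a,thr1.b)
|PSO outcomes| = 8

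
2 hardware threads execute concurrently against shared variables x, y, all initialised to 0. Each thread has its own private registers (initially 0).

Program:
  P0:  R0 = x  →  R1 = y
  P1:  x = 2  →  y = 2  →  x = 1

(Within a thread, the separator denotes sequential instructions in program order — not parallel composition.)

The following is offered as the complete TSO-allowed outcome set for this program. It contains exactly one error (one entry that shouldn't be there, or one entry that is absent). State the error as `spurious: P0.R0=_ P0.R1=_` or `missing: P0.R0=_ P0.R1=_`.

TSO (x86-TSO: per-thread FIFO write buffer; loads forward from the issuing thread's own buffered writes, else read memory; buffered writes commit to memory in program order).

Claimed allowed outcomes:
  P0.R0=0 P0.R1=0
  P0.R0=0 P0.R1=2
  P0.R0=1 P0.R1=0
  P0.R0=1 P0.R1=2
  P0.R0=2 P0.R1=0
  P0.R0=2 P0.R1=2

spurious: P0.R0=1 P0.R1=0

outcome vector order: (P0.R0,P0.R1)
TSO: 5 outcomes — {0/0 0/2 1/2 2/0 2/2}
claimed∖TSO = {1/0}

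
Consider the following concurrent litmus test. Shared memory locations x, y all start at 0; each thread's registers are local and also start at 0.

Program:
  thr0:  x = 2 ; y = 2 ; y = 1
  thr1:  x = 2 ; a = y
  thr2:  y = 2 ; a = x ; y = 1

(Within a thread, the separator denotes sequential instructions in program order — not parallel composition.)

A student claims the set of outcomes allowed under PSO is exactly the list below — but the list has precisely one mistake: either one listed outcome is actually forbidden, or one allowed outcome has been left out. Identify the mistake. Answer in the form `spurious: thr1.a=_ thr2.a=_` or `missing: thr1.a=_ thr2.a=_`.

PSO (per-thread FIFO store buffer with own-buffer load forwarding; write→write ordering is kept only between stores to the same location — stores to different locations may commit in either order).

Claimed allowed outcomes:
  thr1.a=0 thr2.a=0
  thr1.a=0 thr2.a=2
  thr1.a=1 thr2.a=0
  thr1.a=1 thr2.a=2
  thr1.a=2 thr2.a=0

missing: thr1.a=2 thr2.a=2

outcome vector order: (thr1.a,thr2.a)
[PSO] allowed = {0/0, 0/2, 1/0, 1/2, 2/0, 2/2}
PSO∖claimed = {2/2}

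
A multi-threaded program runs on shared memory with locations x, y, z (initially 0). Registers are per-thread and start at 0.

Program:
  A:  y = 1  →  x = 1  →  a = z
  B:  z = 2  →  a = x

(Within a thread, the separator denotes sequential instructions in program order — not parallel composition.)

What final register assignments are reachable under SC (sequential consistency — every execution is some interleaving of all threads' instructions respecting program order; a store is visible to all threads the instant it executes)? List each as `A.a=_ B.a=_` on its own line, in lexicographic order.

outcome vector order: (A.a,B.a)
|SC outcomes| = 3

A.a=0 B.a=1
A.a=2 B.a=0
A.a=2 B.a=1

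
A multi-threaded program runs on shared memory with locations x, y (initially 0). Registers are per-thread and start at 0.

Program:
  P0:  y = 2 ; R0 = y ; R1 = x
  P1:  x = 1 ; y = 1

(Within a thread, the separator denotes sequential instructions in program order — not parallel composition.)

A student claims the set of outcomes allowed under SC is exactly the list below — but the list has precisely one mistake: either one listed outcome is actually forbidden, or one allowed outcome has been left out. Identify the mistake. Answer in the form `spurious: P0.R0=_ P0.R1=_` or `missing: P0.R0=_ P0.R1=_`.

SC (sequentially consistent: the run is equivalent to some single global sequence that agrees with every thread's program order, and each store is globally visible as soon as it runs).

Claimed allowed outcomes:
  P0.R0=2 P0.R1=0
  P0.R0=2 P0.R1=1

outcome vector order: (P0.R0,P0.R1)
SC: 3 outcomes — {<1 1> <2 0> <2 1>}
SC∖claimed = {<1 1>}

missing: P0.R0=1 P0.R1=1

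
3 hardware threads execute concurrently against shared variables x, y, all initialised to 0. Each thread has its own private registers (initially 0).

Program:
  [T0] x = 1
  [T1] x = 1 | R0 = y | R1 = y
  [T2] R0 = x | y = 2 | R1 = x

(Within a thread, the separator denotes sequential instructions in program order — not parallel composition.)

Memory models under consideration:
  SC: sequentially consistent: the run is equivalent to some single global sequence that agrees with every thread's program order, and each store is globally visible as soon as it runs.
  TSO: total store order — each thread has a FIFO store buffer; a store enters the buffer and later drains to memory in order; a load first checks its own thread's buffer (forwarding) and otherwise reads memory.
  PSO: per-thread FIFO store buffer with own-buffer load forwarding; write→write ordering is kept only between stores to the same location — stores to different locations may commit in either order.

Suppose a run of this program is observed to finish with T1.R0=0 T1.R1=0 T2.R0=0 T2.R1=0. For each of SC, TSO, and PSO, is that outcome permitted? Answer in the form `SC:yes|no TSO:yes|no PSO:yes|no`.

outcome vector order: (T1.R0,T1.R1,T2.R0,T2.R1)
[SC] allowed = {(0,0,0,1); (0,0,1,1); (0,2,0,1); (0,2,1,1); (2,2,0,0); (2,2,0,1); (2,2,1,1)}
[TSO] allowed = {(0,0,0,0); (0,0,0,1); (0,0,1,1); (0,2,0,0); (0,2,0,1); (0,2,1,1); (2,2,0,0); (2,2,0,1); (2,2,1,1)}
[PSO] allowed = {(0,0,0,0); (0,0,0,1); (0,0,1,1); (0,2,0,0); (0,2,0,1); (0,2,1,1); (2,2,0,0); (2,2,0,1); (2,2,1,1)}
target (0,0,0,0) ∈ {TSO,PSO}

SC:no TSO:yes PSO:yes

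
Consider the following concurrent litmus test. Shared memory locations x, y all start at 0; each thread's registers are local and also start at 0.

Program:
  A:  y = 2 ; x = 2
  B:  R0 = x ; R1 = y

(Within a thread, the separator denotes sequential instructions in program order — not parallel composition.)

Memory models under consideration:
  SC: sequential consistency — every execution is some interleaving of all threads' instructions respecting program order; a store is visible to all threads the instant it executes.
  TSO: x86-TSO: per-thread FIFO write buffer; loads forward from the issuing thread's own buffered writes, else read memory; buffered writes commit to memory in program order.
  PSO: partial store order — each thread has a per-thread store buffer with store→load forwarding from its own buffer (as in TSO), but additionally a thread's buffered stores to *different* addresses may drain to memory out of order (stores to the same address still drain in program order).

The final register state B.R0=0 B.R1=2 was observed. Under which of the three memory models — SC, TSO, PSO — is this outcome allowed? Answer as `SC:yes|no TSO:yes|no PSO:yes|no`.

outcome vector order: (B.R0,B.R1)
under SC → <0 0> <0 2> <2 2>
under TSO → <0 0> <0 2> <2 2>
under PSO → <0 0> <0 2> <2 0> <2 2>
target <0 2> ∈ {SC,TSO,PSO}

SC:yes TSO:yes PSO:yes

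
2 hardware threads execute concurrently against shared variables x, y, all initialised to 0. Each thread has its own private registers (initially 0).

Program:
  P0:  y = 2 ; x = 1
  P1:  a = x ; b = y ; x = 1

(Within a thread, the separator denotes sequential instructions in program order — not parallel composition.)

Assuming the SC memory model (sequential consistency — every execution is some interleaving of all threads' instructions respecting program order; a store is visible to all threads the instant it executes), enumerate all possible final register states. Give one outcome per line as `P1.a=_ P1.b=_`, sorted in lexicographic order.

outcome vector order: (P1.a,P1.b)
|SC outcomes| = 3

P1.a=0 P1.b=0
P1.a=0 P1.b=2
P1.a=1 P1.b=2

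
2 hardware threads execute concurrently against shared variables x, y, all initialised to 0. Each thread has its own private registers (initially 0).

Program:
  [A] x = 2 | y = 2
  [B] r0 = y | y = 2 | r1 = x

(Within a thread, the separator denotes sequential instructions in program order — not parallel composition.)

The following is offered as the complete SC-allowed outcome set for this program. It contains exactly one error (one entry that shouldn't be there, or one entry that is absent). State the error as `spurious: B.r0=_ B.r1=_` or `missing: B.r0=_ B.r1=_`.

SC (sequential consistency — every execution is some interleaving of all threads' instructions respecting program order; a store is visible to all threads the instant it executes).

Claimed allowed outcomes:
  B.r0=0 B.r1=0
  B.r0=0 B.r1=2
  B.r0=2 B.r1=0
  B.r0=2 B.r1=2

outcome vector order: (B.r0,B.r1)
under SC → <0 0> <0 2> <2 2>
claimed∖SC = {<2 0>}

spurious: B.r0=2 B.r1=0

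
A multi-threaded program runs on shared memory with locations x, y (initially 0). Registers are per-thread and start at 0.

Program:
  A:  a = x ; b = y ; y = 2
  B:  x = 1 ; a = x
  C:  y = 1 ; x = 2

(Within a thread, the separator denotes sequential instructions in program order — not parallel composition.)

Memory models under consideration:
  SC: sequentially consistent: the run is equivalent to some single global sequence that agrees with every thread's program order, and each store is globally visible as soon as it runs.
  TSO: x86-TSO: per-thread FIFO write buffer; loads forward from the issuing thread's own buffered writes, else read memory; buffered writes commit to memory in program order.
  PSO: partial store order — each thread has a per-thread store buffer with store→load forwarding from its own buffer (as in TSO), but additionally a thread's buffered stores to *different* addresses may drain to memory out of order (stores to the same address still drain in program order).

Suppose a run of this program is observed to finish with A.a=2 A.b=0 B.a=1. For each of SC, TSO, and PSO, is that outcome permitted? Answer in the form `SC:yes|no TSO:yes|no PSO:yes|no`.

outcome vector order: (A.a,A.b,B.a)
SC: 10 outcomes — {<0 0 1>, <0 0 2>, <0 1 1>, <0 1 2>, <1 0 1>, <1 0 2>, <1 1 1>, <1 1 2>, <2 1 1>, <2 1 2>}
TSO: 10 outcomes — {<0 0 1>, <0 0 2>, <0 1 1>, <0 1 2>, <1 0 1>, <1 0 2>, <1 1 1>, <1 1 2>, <2 1 1>, <2 1 2>}
PSO: 12 outcomes — {<0 0 1>, <0 0 2>, <0 1 1>, <0 1 2>, <1 0 1>, <1 0 2>, <1 1 1>, <1 1 2>, <2 0 1>, <2 0 2>, <2 1 1>, <2 1 2>}
target <2 0 1> ∈ {PSO}

SC:no TSO:no PSO:yes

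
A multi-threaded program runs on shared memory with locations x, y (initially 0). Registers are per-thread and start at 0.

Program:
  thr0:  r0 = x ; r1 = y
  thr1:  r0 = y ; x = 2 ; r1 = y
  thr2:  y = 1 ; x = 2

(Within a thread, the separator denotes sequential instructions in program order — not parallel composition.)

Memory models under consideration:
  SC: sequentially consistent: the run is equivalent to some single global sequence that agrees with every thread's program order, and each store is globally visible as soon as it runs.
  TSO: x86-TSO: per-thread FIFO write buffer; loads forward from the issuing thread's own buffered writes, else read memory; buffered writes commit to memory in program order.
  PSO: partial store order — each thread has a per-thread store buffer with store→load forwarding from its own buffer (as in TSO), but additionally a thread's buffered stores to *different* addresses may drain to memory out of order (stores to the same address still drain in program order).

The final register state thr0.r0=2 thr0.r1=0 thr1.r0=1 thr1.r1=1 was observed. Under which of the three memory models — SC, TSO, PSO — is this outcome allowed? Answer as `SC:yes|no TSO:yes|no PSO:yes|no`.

outcome vector order: (thr0.r0,thr0.r1,thr1.r0,thr1.r1)
SC: 11 outcomes — {0000; 0001; 0011; 0100; 0101; 0111; 2000; 2001; 2100; 2101; 2111}
TSO: 11 outcomes — {0000; 0001; 0011; 0100; 0101; 0111; 2000; 2001; 2100; 2101; 2111}
PSO: 12 outcomes — {0000; 0001; 0011; 0100; 0101; 0111; 2000; 2001; 2011; 2100; 2101; 2111}
target 2011 ∈ {PSO}

SC:no TSO:no PSO:yes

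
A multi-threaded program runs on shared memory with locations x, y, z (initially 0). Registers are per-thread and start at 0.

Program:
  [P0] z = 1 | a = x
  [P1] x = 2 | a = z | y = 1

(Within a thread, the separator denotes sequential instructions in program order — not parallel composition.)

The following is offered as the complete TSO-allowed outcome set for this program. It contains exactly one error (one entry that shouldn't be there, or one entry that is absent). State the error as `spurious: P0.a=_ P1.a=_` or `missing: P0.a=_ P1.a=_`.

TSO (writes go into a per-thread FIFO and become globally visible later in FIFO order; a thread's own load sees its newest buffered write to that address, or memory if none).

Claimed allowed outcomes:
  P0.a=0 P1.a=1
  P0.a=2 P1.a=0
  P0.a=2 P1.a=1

missing: P0.a=0 P1.a=0

outcome vector order: (P0.a,P1.a)
TSO (4): 00 01 20 21
TSO∖claimed = {00}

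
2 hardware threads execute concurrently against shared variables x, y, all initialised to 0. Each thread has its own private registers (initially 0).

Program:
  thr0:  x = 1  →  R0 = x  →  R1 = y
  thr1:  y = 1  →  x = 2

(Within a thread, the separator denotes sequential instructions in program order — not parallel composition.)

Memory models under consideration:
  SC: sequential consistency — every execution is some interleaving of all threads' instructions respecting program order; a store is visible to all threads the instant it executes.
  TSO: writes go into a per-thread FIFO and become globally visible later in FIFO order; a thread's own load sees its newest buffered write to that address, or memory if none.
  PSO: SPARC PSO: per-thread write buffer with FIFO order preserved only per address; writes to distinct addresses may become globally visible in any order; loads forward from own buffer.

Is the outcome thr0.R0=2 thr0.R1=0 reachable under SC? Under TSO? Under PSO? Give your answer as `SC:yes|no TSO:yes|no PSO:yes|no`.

SC:no TSO:no PSO:yes

outcome vector order: (thr0.R0,thr0.R1)
SC: 3 outcomes — {1/0 1/1 2/1}
TSO: 3 outcomes — {1/0 1/1 2/1}
PSO: 4 outcomes — {1/0 1/1 2/0 2/1}
target 2/0 ∈ {PSO}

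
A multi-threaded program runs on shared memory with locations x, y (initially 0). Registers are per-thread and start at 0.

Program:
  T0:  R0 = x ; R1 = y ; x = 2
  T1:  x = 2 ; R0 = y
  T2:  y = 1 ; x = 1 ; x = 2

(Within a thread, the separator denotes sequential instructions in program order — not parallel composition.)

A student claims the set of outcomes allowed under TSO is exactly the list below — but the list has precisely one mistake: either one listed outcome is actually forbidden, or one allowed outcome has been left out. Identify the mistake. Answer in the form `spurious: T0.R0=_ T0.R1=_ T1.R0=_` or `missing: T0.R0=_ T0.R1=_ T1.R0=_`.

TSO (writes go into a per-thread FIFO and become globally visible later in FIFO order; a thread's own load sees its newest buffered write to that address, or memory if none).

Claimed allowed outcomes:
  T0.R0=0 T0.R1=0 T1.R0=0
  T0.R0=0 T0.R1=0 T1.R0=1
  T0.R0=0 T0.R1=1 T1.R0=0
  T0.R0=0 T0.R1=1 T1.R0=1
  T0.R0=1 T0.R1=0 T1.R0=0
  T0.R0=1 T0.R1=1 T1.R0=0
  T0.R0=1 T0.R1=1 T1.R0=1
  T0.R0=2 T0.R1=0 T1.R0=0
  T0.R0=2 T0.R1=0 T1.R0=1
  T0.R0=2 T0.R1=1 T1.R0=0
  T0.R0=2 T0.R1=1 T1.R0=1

outcome vector order: (T0.R0,T0.R1,T1.R0)
under TSO → (0,0,0) (0,0,1) (0,1,0) (0,1,1) (1,1,0) (1,1,1) (2,0,0) (2,0,1) (2,1,0) (2,1,1)
claimed∖TSO = {(1,0,0)}

spurious: T0.R0=1 T0.R1=0 T1.R0=0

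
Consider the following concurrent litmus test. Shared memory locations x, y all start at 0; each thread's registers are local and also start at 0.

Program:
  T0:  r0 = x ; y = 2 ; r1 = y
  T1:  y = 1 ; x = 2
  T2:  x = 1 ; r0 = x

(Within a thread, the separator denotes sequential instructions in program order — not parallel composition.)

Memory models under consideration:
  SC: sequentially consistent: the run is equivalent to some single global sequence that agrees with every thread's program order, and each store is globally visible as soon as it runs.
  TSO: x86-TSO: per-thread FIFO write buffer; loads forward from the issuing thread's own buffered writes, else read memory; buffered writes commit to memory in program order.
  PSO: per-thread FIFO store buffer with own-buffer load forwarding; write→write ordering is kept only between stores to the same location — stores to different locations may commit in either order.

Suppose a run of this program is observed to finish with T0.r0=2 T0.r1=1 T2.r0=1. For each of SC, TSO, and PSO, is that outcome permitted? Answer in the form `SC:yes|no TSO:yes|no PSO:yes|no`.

SC:no TSO:no PSO:yes

outcome vector order: (T0.r0,T0.r1,T2.r0)
[SC] allowed = {(0,1,1); (0,1,2); (0,2,1); (0,2,2); (1,1,1); (1,1,2); (1,2,1); (1,2,2); (2,2,1); (2,2,2)}
[TSO] allowed = {(0,1,1); (0,1,2); (0,2,1); (0,2,2); (1,1,1); (1,1,2); (1,2,1); (1,2,2); (2,2,1); (2,2,2)}
[PSO] allowed = {(0,1,1); (0,1,2); (0,2,1); (0,2,2); (1,1,1); (1,1,2); (1,2,1); (1,2,2); (2,1,1); (2,1,2); (2,2,1); (2,2,2)}
target (2,1,1) ∈ {PSO}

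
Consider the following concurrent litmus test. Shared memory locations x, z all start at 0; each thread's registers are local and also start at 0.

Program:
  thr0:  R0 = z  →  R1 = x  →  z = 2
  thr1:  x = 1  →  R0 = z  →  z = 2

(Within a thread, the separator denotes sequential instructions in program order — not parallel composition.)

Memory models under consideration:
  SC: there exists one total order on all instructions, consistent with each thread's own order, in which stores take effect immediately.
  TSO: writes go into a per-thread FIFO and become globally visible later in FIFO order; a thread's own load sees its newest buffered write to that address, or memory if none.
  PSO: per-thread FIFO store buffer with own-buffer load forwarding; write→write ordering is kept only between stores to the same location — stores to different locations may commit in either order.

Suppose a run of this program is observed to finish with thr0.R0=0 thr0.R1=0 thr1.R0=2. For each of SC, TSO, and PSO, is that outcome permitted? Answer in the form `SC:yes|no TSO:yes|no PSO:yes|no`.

SC:yes TSO:yes PSO:yes

outcome vector order: (thr0.R0,thr0.R1,thr1.R0)
[SC] allowed = {000 002 010 012 210}
[TSO] allowed = {000 002 010 012 210}
[PSO] allowed = {000 002 010 012 200 210}
target 002 ∈ {SC,TSO,PSO}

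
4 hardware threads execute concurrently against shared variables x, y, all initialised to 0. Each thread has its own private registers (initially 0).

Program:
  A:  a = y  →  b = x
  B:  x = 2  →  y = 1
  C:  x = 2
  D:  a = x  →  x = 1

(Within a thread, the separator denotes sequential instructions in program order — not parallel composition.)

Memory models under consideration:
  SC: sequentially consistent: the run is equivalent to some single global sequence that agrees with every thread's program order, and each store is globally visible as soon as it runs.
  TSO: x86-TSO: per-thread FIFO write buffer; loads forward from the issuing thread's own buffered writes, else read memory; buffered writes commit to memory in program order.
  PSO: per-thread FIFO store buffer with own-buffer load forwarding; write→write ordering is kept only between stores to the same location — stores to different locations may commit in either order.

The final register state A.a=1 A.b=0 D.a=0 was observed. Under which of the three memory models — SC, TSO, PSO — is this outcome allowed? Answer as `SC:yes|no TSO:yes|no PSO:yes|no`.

SC:no TSO:no PSO:yes

outcome vector order: (A.a,A.b,D.a)
[SC] allowed = {<0 0 0>; <0 0 2>; <0 1 0>; <0 1 2>; <0 2 0>; <0 2 2>; <1 1 0>; <1 1 2>; <1 2 0>; <1 2 2>}
[TSO] allowed = {<0 0 0>; <0 0 2>; <0 1 0>; <0 1 2>; <0 2 0>; <0 2 2>; <1 1 0>; <1 1 2>; <1 2 0>; <1 2 2>}
[PSO] allowed = {<0 0 0>; <0 0 2>; <0 1 0>; <0 1 2>; <0 2 0>; <0 2 2>; <1 0 0>; <1 0 2>; <1 1 0>; <1 1 2>; <1 2 0>; <1 2 2>}
target <1 0 0> ∈ {PSO}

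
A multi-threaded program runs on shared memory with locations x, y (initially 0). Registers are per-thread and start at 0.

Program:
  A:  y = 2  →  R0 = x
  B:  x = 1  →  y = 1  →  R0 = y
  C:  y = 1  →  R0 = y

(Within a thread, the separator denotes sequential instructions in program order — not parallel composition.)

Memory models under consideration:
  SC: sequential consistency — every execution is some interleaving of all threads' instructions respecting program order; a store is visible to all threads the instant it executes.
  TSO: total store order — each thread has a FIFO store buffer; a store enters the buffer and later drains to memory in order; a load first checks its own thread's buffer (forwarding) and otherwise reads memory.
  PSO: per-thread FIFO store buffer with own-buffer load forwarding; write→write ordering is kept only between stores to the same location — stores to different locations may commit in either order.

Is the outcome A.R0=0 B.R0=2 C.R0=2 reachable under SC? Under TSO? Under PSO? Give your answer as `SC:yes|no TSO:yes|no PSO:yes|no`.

SC:no TSO:yes PSO:yes

outcome vector order: (A.R0,B.R0,C.R0)
SC (6): (0,1,1); (0,1,2); (1,1,1); (1,1,2); (1,2,1); (1,2,2)
TSO (8): (0,1,1); (0,1,2); (0,2,1); (0,2,2); (1,1,1); (1,1,2); (1,2,1); (1,2,2)
PSO (8): (0,1,1); (0,1,2); (0,2,1); (0,2,2); (1,1,1); (1,1,2); (1,2,1); (1,2,2)
target (0,2,2) ∈ {TSO,PSO}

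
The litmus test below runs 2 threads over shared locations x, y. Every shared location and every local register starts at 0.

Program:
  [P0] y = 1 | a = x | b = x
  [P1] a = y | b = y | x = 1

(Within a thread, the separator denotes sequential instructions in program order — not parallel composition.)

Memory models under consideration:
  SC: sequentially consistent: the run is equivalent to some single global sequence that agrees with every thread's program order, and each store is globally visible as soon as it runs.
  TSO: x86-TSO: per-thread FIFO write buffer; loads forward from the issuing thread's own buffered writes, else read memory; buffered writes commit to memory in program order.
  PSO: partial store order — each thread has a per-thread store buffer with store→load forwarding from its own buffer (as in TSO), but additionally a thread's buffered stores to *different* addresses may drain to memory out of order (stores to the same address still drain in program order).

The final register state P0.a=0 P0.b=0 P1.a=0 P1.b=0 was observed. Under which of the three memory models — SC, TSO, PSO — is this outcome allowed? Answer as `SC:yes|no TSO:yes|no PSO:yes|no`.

SC:yes TSO:yes PSO:yes

outcome vector order: (P0.a,P0.b,P1.a,P1.b)
SC: 9 outcomes — {<0 0 0 0> <0 0 0 1> <0 0 1 1> <0 1 0 0> <0 1 0 1> <0 1 1 1> <1 1 0 0> <1 1 0 1> <1 1 1 1>}
TSO: 9 outcomes — {<0 0 0 0> <0 0 0 1> <0 0 1 1> <0 1 0 0> <0 1 0 1> <0 1 1 1> <1 1 0 0> <1 1 0 1> <1 1 1 1>}
PSO: 9 outcomes — {<0 0 0 0> <0 0 0 1> <0 0 1 1> <0 1 0 0> <0 1 0 1> <0 1 1 1> <1 1 0 0> <1 1 0 1> <1 1 1 1>}
target <0 0 0 0> ∈ {SC,TSO,PSO}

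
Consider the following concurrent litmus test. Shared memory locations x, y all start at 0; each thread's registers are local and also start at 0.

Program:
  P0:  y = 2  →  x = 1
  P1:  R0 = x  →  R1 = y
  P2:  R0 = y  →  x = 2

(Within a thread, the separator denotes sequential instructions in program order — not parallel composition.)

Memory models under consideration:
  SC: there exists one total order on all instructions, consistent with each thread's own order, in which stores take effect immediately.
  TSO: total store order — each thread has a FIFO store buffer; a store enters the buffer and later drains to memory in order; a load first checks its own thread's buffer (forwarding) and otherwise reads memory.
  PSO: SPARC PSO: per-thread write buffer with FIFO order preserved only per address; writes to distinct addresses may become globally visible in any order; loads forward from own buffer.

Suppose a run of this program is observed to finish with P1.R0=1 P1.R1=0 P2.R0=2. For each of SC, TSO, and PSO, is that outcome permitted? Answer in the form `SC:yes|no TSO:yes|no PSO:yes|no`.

SC:no TSO:no PSO:yes

outcome vector order: (P1.R0,P1.R1,P2.R0)
SC: 9 outcomes — {(0,0,0), (0,0,2), (0,2,0), (0,2,2), (1,2,0), (1,2,2), (2,0,0), (2,2,0), (2,2,2)}
TSO: 9 outcomes — {(0,0,0), (0,0,2), (0,2,0), (0,2,2), (1,2,0), (1,2,2), (2,0,0), (2,2,0), (2,2,2)}
PSO: 11 outcomes — {(0,0,0), (0,0,2), (0,2,0), (0,2,2), (1,0,0), (1,0,2), (1,2,0), (1,2,2), (2,0,0), (2,2,0), (2,2,2)}
target (1,0,2) ∈ {PSO}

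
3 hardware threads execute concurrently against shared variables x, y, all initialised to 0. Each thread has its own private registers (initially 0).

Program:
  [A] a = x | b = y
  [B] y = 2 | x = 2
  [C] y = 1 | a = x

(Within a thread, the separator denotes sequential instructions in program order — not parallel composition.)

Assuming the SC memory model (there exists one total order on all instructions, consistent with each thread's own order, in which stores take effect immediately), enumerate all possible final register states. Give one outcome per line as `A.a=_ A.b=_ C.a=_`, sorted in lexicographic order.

outcome vector order: (A.a,A.b,C.a)
|SC outcomes| = 10

A.a=0 A.b=0 C.a=0
A.a=0 A.b=0 C.a=2
A.a=0 A.b=1 C.a=0
A.a=0 A.b=1 C.a=2
A.a=0 A.b=2 C.a=0
A.a=0 A.b=2 C.a=2
A.a=2 A.b=1 C.a=0
A.a=2 A.b=1 C.a=2
A.a=2 A.b=2 C.a=0
A.a=2 A.b=2 C.a=2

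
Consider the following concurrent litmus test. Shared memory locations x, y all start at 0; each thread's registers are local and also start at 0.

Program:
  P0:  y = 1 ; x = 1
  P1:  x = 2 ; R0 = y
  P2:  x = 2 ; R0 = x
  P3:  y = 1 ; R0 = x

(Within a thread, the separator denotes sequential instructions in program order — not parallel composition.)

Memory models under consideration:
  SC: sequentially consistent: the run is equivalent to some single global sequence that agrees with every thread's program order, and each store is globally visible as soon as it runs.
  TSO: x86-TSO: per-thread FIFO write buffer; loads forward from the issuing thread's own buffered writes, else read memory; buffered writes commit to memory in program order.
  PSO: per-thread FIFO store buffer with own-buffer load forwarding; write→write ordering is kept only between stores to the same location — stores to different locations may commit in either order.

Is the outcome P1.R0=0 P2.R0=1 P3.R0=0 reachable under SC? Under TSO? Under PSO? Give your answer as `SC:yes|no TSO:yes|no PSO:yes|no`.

outcome vector order: (P1.R0,P2.R0,P3.R0)
[SC] allowed = {(0,1,1), (0,1,2), (0,2,1), (0,2,2), (1,1,0), (1,1,1), (1,1,2), (1,2,0), (1,2,1), (1,2,2)}
[TSO] allowed = {(0,1,0), (0,1,1), (0,1,2), (0,2,0), (0,2,1), (0,2,2), (1,1,0), (1,1,1), (1,1,2), (1,2,0), (1,2,1), (1,2,2)}
[PSO] allowed = {(0,1,0), (0,1,1), (0,1,2), (0,2,0), (0,2,1), (0,2,2), (1,1,0), (1,1,1), (1,1,2), (1,2,0), (1,2,1), (1,2,2)}
target (0,1,0) ∈ {TSO,PSO}

SC:no TSO:yes PSO:yes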